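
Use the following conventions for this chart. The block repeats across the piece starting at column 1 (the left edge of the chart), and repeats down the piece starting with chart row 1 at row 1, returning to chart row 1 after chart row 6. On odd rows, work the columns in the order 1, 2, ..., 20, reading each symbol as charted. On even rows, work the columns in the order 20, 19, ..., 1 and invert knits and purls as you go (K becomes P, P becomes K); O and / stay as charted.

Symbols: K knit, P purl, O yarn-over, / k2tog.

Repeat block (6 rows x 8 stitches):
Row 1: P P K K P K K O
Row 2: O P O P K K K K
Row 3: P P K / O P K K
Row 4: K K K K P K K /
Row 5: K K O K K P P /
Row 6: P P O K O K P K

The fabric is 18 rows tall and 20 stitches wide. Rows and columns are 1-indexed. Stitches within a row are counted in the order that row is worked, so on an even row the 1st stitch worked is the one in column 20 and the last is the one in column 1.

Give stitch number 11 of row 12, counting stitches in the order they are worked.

== STITCH ==
K

Derivation:
Row 12 uses chart row ((12-1) mod 6)+1 = 6. Row 12 is even, so WS.
Chart row 6 tiled across columns 1-20: P P O K O K P K P P O K O K P K P P O K
WS row: flip the tiled sequence (start at column 20) and apply K<->P; O and / stay.
Row 12 as worked: P O K K P K P O P O K K P K P O P O K K
Counting 11 along the worked row gives K.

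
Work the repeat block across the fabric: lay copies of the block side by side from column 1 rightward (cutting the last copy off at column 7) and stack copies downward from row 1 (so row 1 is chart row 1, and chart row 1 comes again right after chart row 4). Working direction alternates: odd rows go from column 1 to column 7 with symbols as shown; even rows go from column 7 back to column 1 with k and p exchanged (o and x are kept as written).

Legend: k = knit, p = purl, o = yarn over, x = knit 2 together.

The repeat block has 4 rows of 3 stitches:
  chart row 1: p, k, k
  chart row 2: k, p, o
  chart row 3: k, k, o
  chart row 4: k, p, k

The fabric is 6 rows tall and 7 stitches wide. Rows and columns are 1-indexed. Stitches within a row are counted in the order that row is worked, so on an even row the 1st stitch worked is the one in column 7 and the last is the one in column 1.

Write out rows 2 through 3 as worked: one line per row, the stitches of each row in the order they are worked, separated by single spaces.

== ROWS AS WORKED ==
p o k p o k p
k k o k k o k

Derivation:
Row 2: chart row 2, WS - tiled (columns 1-7): k p o k p o k; work from column 7 back to 1 with k<->p swapped.
Row 3: chart row 3, RS - tile across columns 1-7 and work as-is.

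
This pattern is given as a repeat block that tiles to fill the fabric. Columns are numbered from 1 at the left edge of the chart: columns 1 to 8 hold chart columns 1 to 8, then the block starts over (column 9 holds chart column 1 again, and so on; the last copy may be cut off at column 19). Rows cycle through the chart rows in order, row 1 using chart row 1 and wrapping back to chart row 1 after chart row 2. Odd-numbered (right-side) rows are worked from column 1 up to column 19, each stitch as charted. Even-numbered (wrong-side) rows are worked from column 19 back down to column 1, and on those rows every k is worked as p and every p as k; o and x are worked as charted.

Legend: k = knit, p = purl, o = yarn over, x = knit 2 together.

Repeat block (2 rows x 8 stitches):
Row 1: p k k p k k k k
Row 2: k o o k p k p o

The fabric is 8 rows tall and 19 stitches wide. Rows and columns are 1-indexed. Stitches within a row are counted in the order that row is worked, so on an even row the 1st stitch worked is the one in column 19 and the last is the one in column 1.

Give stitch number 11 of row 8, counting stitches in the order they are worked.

Stitch:
p

Derivation:
For row 8: chart row = ((8-1) mod 2) + 1 = 2; this is a WS (even) row.
Chart row 2 tiled across columns 1-19: k o o k p k p o k o o k p k p o k o o
WS: work from column 19 back to column 1 (reverse the tiled row), swapping k<->p (o and x unchanged).
Row 8 as worked: o o p o k p k p o o p o k p k p o o p
Counting 11 along the worked row gives p.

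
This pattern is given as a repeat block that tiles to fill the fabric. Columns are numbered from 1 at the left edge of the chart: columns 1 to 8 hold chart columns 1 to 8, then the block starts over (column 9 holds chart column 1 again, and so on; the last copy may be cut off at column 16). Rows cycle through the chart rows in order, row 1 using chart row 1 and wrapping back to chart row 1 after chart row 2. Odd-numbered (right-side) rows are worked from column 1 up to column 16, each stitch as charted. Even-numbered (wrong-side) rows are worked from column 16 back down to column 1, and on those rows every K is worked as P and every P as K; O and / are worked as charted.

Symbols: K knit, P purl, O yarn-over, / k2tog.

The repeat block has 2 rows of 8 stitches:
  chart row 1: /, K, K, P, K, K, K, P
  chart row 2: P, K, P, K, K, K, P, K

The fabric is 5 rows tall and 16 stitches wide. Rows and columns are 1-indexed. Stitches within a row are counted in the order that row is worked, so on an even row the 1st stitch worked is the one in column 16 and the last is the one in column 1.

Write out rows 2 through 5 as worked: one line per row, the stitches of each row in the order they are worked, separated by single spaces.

Rows as worked:
P K P P P K P K P K P P P K P K
/ K K P K K K P / K K P K K K P
P K P P P K P K P K P P P K P K
/ K K P K K K P / K K P K K K P

Derivation:
Row 2: chart row 2, WS - tiled (columns 1-16): P K P K K K P K P K P K K K P K; work from column 16 back to 1 with K<->P swapped.
Row 3: chart row 1, RS - tile across columns 1-16 and work as-is.
Row 4: chart row 2, WS - tiled (columns 1-16): P K P K K K P K P K P K K K P K; work from column 16 back to 1 with K<->P swapped.
Row 5: chart row 1, RS - tile across columns 1-16 and work as-is.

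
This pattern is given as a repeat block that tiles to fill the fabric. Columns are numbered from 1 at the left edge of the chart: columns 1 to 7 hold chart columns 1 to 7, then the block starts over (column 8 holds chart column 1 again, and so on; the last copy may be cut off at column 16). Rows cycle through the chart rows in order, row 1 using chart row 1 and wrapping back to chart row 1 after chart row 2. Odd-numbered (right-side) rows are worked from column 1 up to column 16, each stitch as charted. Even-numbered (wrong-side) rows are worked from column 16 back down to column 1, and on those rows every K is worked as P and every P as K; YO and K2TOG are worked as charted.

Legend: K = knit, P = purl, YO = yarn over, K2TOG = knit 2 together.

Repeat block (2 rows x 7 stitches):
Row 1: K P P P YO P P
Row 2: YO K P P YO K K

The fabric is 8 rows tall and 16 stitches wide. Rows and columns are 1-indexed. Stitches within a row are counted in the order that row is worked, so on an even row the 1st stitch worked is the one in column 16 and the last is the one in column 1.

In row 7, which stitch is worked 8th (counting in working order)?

Result:
K

Derivation:
For row 7: chart row = ((7-1) mod 2) + 1 = 1; this is a RS (odd) row.
Chart row 1 tiled across columns 1-16: K P P P YO P P K P P P YO P P K P
RS row: no reversal, no swap; stitch n worked = column n.
The 8th stitch worked is K.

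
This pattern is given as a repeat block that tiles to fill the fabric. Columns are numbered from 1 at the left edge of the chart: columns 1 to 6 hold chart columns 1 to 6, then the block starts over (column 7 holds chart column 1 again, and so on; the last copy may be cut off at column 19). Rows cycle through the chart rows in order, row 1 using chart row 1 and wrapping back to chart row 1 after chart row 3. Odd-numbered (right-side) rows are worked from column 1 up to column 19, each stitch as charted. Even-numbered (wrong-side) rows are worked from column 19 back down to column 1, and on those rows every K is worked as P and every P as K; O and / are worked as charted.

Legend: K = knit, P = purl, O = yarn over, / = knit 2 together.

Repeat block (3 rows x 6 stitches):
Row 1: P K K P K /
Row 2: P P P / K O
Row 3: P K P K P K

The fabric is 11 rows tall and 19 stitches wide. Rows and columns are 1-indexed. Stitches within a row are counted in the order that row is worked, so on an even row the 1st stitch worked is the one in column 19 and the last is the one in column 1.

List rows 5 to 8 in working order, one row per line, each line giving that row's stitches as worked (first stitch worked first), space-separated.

Row 5: chart row 2, RS - tile across columns 1-19 and work as-is.
Row 6: chart row 3, WS - tiled (columns 1-19): P K P K P K P K P K P K P K P K P K P; work from column 19 back to 1 with K<->P swapped.
Row 7: chart row 1, RS - tile across columns 1-19 and work as-is.
Row 8: chart row 2, WS - tiled (columns 1-19): P P P / K O P P P / K O P P P / K O P; work from column 19 back to 1 with K<->P swapped.

== ROWS AS WORKED ==
P P P / K O P P P / K O P P P / K O P
K P K P K P K P K P K P K P K P K P K
P K K P K / P K K P K / P K K P K / P
K O P / K K K O P / K K K O P / K K K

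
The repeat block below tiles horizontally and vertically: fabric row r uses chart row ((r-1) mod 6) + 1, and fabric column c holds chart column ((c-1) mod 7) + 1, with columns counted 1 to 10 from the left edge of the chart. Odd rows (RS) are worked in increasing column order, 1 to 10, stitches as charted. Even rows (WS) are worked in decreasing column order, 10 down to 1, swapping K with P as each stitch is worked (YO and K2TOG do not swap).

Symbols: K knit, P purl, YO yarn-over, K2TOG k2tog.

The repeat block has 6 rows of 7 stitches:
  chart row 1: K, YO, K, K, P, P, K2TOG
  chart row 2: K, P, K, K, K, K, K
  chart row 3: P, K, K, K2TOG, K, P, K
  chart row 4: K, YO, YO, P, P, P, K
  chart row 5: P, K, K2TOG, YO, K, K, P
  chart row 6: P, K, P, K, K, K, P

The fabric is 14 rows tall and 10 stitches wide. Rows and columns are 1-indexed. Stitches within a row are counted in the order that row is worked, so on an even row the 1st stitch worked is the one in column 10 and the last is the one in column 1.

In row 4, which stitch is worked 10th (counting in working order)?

Row 4: (4-1) mod 6 = 3, so use chart row 4. Even row -> WS.
Chart row 4 tiled across columns 1-10: K YO YO P P P K K YO YO
WS row: flip the tiled sequence (start at column 10) and apply K<->P; YO and K2TOG stay.
Row 4 as worked: YO YO P P K K K YO YO P
Counting 10 along the worked row gives P.

== STITCH ==
P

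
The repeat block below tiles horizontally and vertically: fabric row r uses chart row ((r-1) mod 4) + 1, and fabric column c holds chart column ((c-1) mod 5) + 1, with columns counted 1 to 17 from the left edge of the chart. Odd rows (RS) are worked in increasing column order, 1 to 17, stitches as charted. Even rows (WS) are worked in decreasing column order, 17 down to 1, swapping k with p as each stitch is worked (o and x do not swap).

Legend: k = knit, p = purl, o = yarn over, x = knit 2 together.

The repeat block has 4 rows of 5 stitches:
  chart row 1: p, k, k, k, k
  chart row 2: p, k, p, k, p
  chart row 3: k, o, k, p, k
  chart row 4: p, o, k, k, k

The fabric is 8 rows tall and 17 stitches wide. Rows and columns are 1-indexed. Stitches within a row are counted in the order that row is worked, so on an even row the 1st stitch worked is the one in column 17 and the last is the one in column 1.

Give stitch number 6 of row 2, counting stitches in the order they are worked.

Row 2: (2-1) mod 4 = 1, so use chart row 2. Even row -> WS.
Chart row 2 tiled across columns 1-17: p k p k p p k p k p p k p k p p k
Wrong side: read the tiled row from column 17 down to 1 and exchange k with p (leave o, x).
Row 2 as worked: p k k p k p k k p k p k k p k p k
The 6th stitch worked is p.

Result:
p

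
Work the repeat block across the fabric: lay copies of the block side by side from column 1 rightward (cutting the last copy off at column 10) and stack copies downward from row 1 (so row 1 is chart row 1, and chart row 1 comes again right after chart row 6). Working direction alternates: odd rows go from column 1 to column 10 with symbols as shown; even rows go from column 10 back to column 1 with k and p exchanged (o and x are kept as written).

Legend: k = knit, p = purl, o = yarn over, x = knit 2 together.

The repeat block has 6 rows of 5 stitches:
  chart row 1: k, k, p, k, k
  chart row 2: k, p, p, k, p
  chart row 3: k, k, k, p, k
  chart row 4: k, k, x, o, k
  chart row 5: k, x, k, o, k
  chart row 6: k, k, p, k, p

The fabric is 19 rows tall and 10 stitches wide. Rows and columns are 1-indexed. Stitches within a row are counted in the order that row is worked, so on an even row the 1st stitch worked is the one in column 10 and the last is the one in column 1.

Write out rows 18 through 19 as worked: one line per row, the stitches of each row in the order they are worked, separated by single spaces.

Result:
k p k p p k p k p p
k k p k k k k p k k

Derivation:
Row 18: chart row 6, WS - tiled (columns 1-10): k k p k p k k p k p; work from column 10 back to 1 with k<->p swapped.
Row 19: chart row 1, RS - tile across columns 1-10 and work as-is.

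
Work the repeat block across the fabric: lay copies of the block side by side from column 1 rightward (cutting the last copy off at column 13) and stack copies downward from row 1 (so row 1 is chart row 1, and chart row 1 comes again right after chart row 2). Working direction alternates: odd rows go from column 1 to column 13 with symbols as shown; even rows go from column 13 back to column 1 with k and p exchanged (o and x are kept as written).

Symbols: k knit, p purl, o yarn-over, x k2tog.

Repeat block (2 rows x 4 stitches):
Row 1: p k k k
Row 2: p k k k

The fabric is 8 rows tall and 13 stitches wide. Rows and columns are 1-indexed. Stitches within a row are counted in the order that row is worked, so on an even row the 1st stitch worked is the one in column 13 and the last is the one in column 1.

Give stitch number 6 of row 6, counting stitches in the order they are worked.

Row 6: (6-1) mod 2 = 1, so use chart row 2. Even row -> WS.
Chart row 2 tiled across columns 1-13: p k k k p k k k p k k k p
WS: work from column 13 back to column 1 (reverse the tiled row), swapping k<->p (o and x unchanged).
Row 6 as worked: k p p p k p p p k p p p k
Counting 6 along the worked row gives p.

Stitch:
p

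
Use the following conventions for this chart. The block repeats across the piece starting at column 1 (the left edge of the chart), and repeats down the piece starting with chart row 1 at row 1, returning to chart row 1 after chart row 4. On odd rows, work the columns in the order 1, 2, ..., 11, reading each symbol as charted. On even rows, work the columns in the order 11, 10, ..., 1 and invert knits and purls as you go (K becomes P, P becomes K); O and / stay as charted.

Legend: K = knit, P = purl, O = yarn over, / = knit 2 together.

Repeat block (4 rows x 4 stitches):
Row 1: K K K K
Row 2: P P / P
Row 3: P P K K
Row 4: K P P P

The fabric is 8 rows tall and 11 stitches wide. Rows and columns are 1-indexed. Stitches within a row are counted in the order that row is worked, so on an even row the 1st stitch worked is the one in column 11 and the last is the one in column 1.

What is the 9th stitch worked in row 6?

Stitch:
/

Derivation:
Row 6 uses chart row ((6-1) mod 4)+1 = 2. Row 6 is even, so WS.
Chart row 2 tiled across columns 1-11: P P / P P P / P P P /
WS: work from column 11 back to column 1 (reverse the tiled row), swapping K<->P (O and / unchanged).
Row 6 as worked: / K K K / K K K / K K
Counting 9 along the worked row gives /.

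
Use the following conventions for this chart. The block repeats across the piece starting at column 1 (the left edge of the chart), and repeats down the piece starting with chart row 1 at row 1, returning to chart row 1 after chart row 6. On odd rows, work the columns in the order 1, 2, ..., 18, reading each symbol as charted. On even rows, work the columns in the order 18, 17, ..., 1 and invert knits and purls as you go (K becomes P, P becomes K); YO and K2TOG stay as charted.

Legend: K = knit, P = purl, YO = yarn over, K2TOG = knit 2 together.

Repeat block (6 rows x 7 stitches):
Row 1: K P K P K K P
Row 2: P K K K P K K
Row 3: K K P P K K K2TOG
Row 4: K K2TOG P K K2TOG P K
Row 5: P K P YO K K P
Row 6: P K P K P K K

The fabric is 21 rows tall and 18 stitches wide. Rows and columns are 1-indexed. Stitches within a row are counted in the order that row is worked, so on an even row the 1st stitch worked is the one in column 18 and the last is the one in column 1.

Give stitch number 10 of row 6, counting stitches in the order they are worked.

== STITCH ==
P

Derivation:
For row 6: chart row = ((6-1) mod 6) + 1 = 6; this is a WS (even) row.
Chart row 6 tiled across columns 1-18: P K P K P K K P K P K P K K P K P K
WS: work from column 18 back to column 1 (reverse the tiled row), swapping K<->P (YO and K2TOG unchanged).
Row 6 as worked: P K P K P P K P K P K P P K P K P K
The 10th stitch worked is P.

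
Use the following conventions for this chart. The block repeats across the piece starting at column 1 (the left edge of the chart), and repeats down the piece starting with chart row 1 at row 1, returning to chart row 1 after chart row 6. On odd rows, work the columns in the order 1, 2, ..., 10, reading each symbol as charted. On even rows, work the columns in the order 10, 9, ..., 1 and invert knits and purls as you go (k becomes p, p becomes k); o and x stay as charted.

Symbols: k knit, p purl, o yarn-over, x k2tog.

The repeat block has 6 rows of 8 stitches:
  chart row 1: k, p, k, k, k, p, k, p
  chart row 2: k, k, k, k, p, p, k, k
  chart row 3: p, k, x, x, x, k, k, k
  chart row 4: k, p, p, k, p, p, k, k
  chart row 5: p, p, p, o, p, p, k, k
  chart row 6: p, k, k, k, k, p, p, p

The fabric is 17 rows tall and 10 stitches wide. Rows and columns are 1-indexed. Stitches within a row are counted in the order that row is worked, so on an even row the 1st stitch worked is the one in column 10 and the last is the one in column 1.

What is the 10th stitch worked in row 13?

Result:
p

Derivation:
For row 13: chart row = ((13-1) mod 6) + 1 = 1; this is a RS (odd) row.
Chart row 1 tiled across columns 1-10: k p k k k p k p k p
RS: work column 1 to column 10, symbols as charted — the tiled row is the row as worked.
The 10th stitch worked is p.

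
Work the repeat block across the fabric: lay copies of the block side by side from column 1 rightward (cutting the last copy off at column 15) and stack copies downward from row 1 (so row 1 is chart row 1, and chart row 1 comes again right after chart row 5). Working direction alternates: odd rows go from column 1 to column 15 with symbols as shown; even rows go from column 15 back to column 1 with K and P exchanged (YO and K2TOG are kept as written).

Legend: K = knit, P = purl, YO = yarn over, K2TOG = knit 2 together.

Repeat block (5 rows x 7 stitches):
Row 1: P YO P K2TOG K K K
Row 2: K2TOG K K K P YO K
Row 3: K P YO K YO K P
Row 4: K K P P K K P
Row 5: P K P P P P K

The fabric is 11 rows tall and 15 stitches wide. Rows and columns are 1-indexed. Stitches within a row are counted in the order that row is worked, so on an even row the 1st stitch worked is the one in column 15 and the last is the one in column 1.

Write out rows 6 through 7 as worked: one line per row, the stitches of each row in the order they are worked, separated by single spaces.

Row 6: chart row 1, WS - tiled (columns 1-15): P YO P K2TOG K K K P YO P K2TOG K K K P; work from column 15 back to 1 with K<->P swapped.
Row 7: chart row 2, RS - tile across columns 1-15 and work as-is.

== ROWS AS WORKED ==
K P P P K2TOG K YO K P P P K2TOG K YO K
K2TOG K K K P YO K K2TOG K K K P YO K K2TOG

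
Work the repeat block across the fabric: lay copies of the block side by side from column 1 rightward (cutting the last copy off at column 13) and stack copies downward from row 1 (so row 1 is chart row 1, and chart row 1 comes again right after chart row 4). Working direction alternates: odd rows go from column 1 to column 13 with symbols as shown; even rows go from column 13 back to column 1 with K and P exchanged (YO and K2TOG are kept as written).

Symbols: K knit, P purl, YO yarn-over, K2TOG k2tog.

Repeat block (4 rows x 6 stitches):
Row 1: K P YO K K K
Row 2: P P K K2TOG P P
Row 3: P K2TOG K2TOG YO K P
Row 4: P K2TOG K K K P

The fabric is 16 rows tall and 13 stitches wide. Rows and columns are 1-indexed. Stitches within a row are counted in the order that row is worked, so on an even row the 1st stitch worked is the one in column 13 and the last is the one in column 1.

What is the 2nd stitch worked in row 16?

== STITCH ==
K

Derivation:
For row 16: chart row = ((16-1) mod 4) + 1 = 4; this is a WS (even) row.
Chart row 4 tiled across columns 1-13: P K2TOG K K K P P K2TOG K K K P P
WS row: flip the tiled sequence (start at column 13) and apply K<->P; YO and K2TOG stay.
Row 16 as worked: K K P P P K2TOG K K P P P K2TOG K
The 2nd stitch worked is K.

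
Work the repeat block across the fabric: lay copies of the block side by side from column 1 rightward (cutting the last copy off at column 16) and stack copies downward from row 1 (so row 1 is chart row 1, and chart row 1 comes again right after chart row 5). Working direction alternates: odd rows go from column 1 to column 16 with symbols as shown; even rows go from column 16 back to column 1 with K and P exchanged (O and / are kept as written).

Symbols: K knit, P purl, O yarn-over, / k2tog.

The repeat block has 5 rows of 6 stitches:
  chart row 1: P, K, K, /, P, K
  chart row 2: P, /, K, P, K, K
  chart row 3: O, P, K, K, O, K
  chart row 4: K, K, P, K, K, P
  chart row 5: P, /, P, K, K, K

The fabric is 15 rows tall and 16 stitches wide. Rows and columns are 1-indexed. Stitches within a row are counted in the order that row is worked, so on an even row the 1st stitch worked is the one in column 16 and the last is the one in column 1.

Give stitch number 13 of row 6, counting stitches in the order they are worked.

Result:
/

Derivation:
Row 6 uses chart row ((6-1) mod 5)+1 = 1. Row 6 is even, so WS.
Chart row 1 tiled across columns 1-16: P K K / P K P K K / P K P K K /
WS row: flip the tiled sequence (start at column 16) and apply K<->P; O and / stay.
Row 6 as worked: / P P K P K / P P K P K / P P K
Stitch 13 in working order -> /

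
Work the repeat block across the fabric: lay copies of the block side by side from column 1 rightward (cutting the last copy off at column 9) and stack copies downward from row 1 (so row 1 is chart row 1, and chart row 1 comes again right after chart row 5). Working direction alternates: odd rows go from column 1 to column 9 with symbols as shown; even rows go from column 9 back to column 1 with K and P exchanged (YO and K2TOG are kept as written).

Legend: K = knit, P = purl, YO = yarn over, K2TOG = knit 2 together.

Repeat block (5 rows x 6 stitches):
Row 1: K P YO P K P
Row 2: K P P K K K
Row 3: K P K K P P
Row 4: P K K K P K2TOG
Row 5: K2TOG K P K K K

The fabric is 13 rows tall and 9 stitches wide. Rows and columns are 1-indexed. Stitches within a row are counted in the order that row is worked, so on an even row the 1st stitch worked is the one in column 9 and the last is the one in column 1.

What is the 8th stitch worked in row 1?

Result:
P

Derivation:
For row 1: chart row = ((1-1) mod 5) + 1 = 1; this is a RS (odd) row.
Chart row 1 tiled across columns 1-9: K P YO P K P K P YO
RS: work column 1 to column 9, symbols as charted — the tiled row is the row as worked.
Counting 8 along the worked row gives P.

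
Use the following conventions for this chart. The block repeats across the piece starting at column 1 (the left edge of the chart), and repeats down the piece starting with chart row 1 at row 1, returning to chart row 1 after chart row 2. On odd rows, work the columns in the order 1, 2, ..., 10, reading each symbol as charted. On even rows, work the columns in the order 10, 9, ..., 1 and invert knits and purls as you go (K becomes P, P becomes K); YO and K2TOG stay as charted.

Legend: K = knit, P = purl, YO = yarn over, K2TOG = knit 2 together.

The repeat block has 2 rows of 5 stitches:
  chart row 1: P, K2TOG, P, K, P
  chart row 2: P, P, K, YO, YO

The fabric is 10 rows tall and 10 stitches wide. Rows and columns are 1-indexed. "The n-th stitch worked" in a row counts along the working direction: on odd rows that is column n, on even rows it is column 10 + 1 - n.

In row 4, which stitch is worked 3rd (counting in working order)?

== STITCH ==
P

Derivation:
Row 4 uses chart row ((4-1) mod 2)+1 = 2. Row 4 is even, so WS.
Chart row 2 tiled across columns 1-10: P P K YO YO P P K YO YO
Wrong side: read the tiled row from column 10 down to 1 and exchange K with P (leave YO, K2TOG).
Row 4 as worked: YO YO P K K YO YO P K K
Stitch 3 in working order -> P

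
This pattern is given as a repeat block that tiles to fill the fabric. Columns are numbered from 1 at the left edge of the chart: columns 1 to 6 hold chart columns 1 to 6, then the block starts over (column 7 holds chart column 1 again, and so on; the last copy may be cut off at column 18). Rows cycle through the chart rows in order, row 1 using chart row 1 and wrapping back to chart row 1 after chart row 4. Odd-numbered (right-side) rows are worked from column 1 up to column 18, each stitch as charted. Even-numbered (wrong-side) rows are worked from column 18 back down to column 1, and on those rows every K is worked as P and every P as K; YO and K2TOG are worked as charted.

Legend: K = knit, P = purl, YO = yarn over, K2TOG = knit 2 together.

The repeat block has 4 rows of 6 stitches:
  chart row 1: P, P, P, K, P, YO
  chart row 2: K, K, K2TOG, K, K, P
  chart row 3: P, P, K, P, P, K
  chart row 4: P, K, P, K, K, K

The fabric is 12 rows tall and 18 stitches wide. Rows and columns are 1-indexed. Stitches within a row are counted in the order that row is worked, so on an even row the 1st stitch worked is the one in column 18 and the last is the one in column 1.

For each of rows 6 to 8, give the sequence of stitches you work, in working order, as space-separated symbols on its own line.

Row 6: chart row 2, WS - tiled (columns 1-18): K K K2TOG K K P K K K2TOG K K P K K K2TOG K K P; work from column 18 back to 1 with K<->P swapped.
Row 7: chart row 3, RS - tile across columns 1-18 and work as-is.
Row 8: chart row 4, WS - tiled (columns 1-18): P K P K K K P K P K K K P K P K K K; work from column 18 back to 1 with K<->P swapped.

Rows as worked:
K P P K2TOG P P K P P K2TOG P P K P P K2TOG P P
P P K P P K P P K P P K P P K P P K
P P P K P K P P P K P K P P P K P K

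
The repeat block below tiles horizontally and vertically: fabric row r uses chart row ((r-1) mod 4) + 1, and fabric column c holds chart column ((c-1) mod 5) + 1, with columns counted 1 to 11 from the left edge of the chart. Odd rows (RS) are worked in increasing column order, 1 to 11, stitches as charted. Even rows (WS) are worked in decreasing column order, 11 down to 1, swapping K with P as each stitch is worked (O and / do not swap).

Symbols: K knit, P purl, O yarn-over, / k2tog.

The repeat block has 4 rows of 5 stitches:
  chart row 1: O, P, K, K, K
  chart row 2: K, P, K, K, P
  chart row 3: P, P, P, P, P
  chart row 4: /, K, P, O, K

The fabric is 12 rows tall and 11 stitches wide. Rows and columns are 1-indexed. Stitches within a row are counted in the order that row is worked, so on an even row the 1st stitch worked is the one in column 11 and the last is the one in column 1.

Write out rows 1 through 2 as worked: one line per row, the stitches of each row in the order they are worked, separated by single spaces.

Row 1: chart row 1, RS - tile across columns 1-11 and work as-is.
Row 2: chart row 2, WS - tiled (columns 1-11): K P K K P K P K K P K; work from column 11 back to 1 with K<->P swapped.

== ROWS AS WORKED ==
O P K K K O P K K K O
P K P P K P K P P K P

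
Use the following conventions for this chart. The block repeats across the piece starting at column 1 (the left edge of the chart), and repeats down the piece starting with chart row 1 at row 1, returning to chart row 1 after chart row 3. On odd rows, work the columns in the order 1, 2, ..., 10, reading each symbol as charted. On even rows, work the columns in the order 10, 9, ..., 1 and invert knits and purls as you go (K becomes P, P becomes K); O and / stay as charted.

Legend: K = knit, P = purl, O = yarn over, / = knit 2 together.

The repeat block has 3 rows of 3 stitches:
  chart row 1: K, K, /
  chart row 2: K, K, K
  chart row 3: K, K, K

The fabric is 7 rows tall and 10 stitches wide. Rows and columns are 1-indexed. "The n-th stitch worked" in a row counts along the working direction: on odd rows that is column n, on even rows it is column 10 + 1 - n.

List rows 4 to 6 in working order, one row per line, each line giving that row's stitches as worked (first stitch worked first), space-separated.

Row 4: chart row 1, WS - tiled (columns 1-10): K K / K K / K K / K; work from column 10 back to 1 with K<->P swapped.
Row 5: chart row 2, RS - tile across columns 1-10 and work as-is.
Row 6: chart row 3, WS - tiled (columns 1-10): K K K K K K K K K K; work from column 10 back to 1 with K<->P swapped.

Rows as worked:
P / P P / P P / P P
K K K K K K K K K K
P P P P P P P P P P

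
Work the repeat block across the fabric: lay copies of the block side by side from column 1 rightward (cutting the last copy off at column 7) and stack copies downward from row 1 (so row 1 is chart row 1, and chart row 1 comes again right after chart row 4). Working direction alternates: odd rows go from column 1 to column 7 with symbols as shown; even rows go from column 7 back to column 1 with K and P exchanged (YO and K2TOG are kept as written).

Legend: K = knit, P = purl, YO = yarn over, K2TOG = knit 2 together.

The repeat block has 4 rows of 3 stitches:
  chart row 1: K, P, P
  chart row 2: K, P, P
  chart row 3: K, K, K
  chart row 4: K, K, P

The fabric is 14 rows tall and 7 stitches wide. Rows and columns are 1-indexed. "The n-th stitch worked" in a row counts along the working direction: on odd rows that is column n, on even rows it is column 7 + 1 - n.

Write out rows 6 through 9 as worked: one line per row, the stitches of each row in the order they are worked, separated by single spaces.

Result:
P K K P K K P
K K K K K K K
P K P P K P P
K P P K P P K

Derivation:
Row 6: chart row 2, WS - tiled (columns 1-7): K P P K P P K; work from column 7 back to 1 with K<->P swapped.
Row 7: chart row 3, RS - tile across columns 1-7 and work as-is.
Row 8: chart row 4, WS - tiled (columns 1-7): K K P K K P K; work from column 7 back to 1 with K<->P swapped.
Row 9: chart row 1, RS - tile across columns 1-7 and work as-is.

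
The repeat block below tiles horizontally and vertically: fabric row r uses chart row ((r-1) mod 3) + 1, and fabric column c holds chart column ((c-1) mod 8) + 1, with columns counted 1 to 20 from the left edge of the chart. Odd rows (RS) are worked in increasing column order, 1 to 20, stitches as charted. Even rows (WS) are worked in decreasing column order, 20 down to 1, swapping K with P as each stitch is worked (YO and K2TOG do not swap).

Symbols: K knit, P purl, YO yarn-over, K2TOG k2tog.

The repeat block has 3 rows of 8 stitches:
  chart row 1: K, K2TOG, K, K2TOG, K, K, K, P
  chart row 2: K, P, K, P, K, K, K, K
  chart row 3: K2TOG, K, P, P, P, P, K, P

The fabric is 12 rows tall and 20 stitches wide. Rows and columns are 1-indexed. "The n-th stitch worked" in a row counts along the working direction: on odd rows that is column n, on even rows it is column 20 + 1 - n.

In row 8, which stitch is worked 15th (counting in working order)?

== STITCH ==
P

Derivation:
For row 8: chart row = ((8-1) mod 3) + 1 = 2; this is a WS (even) row.
Chart row 2 tiled across columns 1-20: K P K P K K K K K P K P K K K K K P K P
WS row: flip the tiled sequence (start at column 20) and apply K<->P; YO and K2TOG stay.
Row 8 as worked: K P K P P P P P K P K P P P P P K P K P
The 15th stitch worked is P.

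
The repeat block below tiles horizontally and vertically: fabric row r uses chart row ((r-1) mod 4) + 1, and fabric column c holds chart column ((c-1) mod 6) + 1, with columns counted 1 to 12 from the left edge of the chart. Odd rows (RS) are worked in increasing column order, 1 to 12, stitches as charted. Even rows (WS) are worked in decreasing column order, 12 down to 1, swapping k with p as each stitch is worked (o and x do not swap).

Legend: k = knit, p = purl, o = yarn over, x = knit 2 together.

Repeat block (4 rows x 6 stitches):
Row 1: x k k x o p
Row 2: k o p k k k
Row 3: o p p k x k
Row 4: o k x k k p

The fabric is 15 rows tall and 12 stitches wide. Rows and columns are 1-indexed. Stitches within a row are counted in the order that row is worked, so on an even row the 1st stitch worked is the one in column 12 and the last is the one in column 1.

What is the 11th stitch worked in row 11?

== STITCH ==
x

Derivation:
For row 11: chart row = ((11-1) mod 4) + 1 = 3; this is a RS (odd) row.
Chart row 3 tiled across columns 1-12: o p p k x k o p p k x k
RS: work column 1 to column 12, symbols as charted — the tiled row is the row as worked.
Stitch 11 in working order -> x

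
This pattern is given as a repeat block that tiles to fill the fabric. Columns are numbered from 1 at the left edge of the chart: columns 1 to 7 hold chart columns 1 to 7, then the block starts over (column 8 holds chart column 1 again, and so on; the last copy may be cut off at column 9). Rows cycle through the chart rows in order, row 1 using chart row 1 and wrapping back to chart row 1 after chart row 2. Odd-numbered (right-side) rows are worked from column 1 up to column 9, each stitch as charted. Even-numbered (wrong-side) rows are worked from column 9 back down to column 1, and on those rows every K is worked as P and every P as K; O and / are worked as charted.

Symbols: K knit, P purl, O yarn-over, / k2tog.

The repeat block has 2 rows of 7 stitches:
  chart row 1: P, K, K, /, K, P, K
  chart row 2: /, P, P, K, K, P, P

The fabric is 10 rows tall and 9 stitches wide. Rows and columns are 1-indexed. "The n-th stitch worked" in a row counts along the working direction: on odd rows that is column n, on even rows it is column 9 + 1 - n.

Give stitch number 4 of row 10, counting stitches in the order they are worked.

== STITCH ==
K

Derivation:
Row 10 uses chart row ((10-1) mod 2)+1 = 2. Row 10 is even, so WS.
Chart row 2 tiled across columns 1-9: / P P K K P P / P
WS row: flip the tiled sequence (start at column 9) and apply K<->P; O and / stay.
Row 10 as worked: K / K K P P K K /
The 4th stitch worked is K.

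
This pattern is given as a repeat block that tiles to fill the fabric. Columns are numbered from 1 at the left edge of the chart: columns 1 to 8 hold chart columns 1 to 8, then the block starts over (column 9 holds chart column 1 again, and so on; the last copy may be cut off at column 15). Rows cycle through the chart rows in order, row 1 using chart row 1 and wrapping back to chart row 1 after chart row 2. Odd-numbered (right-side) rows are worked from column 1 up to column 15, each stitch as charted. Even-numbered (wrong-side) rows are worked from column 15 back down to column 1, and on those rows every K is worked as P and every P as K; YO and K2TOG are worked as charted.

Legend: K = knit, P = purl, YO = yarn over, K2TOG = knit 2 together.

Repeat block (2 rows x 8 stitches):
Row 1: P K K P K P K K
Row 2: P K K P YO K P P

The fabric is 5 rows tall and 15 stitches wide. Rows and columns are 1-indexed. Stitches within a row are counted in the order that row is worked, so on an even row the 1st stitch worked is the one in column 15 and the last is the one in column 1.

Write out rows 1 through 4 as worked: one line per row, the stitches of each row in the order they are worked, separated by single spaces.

Row 1: chart row 1, RS - tile across columns 1-15 and work as-is.
Row 2: chart row 2, WS - tiled (columns 1-15): P K K P YO K P P P K K P YO K P; work from column 15 back to 1 with K<->P swapped.
Row 3: chart row 1, RS - tile across columns 1-15 and work as-is.
Row 4: chart row 2, WS - tiled (columns 1-15): P K K P YO K P P P K K P YO K P; work from column 15 back to 1 with K<->P swapped.

Result:
P K K P K P K K P K K P K P K
K P YO K P P K K K P YO K P P K
P K K P K P K K P K K P K P K
K P YO K P P K K K P YO K P P K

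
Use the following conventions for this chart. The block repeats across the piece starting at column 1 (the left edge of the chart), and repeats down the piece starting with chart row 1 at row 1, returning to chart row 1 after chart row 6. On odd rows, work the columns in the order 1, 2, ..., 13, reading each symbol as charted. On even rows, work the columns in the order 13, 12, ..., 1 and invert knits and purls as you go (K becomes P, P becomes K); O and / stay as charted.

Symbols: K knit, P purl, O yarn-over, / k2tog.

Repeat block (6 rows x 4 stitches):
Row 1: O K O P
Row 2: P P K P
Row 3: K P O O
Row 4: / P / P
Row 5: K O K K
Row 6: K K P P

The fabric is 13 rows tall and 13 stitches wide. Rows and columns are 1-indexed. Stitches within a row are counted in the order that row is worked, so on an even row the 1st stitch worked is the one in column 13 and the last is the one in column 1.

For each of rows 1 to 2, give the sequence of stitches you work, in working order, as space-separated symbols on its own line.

Result:
O K O P O K O P O K O P O
K K P K K K P K K K P K K

Derivation:
Row 1: chart row 1, RS - tile across columns 1-13 and work as-is.
Row 2: chart row 2, WS - tiled (columns 1-13): P P K P P P K P P P K P P; work from column 13 back to 1 with K<->P swapped.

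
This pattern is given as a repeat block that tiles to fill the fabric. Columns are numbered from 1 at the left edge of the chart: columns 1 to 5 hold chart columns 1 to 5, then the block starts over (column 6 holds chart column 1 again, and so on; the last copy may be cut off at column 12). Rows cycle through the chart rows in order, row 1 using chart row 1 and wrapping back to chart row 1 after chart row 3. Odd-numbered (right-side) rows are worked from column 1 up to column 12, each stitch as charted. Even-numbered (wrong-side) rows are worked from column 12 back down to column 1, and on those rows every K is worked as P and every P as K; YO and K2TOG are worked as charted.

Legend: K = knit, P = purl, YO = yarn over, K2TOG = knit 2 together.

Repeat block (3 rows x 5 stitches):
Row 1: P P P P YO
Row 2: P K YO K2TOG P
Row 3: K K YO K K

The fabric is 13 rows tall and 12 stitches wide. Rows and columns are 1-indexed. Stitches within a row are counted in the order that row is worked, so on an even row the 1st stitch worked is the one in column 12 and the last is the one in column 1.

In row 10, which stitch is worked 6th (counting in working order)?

Row 10 uses chart row ((10-1) mod 3)+1 = 1. Row 10 is even, so WS.
Chart row 1 tiled across columns 1-12: P P P P YO P P P P YO P P
WS row: flip the tiled sequence (start at column 12) and apply K<->P; YO and K2TOG stay.
Row 10 as worked: K K YO K K K K YO K K K K
The 6th stitch worked is K.

Stitch:
K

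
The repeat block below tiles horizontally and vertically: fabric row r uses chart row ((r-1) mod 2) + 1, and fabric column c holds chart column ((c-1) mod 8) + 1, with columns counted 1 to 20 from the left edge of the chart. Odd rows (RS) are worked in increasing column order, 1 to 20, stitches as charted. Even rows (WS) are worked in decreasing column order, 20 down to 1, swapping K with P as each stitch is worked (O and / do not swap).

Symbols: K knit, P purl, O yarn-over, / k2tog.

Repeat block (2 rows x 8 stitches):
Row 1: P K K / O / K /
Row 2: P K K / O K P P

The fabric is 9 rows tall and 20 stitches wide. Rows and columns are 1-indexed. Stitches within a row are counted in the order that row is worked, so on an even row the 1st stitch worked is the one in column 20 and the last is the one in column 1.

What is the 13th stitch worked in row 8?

For row 8: chart row = ((8-1) mod 2) + 1 = 2; this is a WS (even) row.
Chart row 2 tiled across columns 1-20: P K K / O K P P P K K / O K P P P K K /
WS row: flip the tiled sequence (start at column 20) and apply K<->P; O and / stay.
Row 8 as worked: / P P K K K P O / P P K K K P O / P P K
Stitch 13 in working order -> K

== STITCH ==
K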